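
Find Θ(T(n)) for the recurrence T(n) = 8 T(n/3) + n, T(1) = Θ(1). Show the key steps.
T(n) = Θ(n^(log_3 8))

Master theorem: compare f(n) = n to n^(log_3 8) where log_3 8 ≈ 1.893. Since 1 < log_3 8, we have f(n) = O(n^(log_3 8 − ε)) for some ε > 0 — Case 1. Hence T(n) = Θ(n^(log_3 8)).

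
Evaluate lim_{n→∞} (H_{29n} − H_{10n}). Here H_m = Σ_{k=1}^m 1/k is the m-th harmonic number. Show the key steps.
lim = ln(29/10)

Euler-Maclaurin gives H_m = ln m + γ + 1/(2m) + O(1/m^2). The γ and O(1/m) terms cancel in the difference:
  H_{29n} − H_{10n} = ln(29n) − ln(10n) + O(1/n) = ln(29/10) + O(1/n).
Hence the limit is ln(29/10).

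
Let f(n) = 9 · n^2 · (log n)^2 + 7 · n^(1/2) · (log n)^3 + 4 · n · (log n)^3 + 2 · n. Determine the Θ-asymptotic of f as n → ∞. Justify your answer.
f(n) ∈ Θ(n^2 · (log n)^2)

Compare the terms by growth order. For large n, n^a · (log n)^b dominates n^a' · (log n)^b' iff a > a', or (a = a' and b > b'). Ranking the 4 terms shows the dominant one is 9 · n^2 · (log n)^2. Hence f(n) ∈ Θ(n^2 · (log n)^2).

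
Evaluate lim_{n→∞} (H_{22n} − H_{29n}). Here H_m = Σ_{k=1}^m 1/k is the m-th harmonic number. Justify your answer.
lim = ln(22/29)

Euler-Maclaurin gives H_m = ln m + γ + 1/(2m) + O(1/m^2). The γ and O(1/m) terms cancel in the difference:
  H_{22n} − H_{29n} = ln(22n) − ln(29n) + O(1/n) = ln(22/29) + O(1/n).
Hence the limit is ln(22/29).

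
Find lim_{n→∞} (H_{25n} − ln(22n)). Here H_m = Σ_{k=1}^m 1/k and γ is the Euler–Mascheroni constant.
lim = ln(25/22) + γ

By Euler-Maclaurin, H_m = ln m + γ + O(1/m). So
  H_{25n} − ln(22n) = ln(25n) + γ − ln(22n) + O(1/n)
                       = ln(25/22) + γ + O(1/n).
Hence the limit is ln(25/22) + γ.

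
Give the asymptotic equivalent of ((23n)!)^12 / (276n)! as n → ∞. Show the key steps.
((23n)!)^12/(276n)! ~ ((2π·23n)^(11/2) / sqrt(12)) · 12^(−12·23n)  →  0

Write N = 23n. Stirling: N! ~ sqrt(2π N)(N/e)^N and (12N)! ~ sqrt(2π·12N)·(12N/e)^(12N).
  (N!)^12/(12N)! ~ (2π N)^(12/2) (N/e)^(12N) / [sqrt(2π·12N) (12N/e)^(12N)]
     = (2π N)^(12/2) / sqrt(2π·12N) · (N/(12N))^(12N)
     = (2π N)^((12−1)/2) / sqrt(12) · 12^(−12N).
Since 12^12 > 1, the factor 12^(−12N) decays exponentially, so the ratio → 0. Substituting N = 23n gives the stated form.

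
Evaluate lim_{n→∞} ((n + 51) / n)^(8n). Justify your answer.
lim = e^408

Rewrite as (1 + 51/n)^(8n). By the standard limit (1 + x/n)^n → e^x, we have (1 + 51/n)^n → e^51, and raising to the 8th power gives e^408.
More precisely, ln[(1 + 51/n)^(8n)] = 8n · ln(1 + 51/n) = 8n · (51/n + O(1/n^2)) = 408 + O(1/n) → 408.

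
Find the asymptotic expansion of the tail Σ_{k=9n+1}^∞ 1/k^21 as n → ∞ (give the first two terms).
Σ_{k>9n} 1/k^21 = 1/(20 · (9n)^20) − 1/(2 · (9n)^21) + O(1/(9n)^22)

Compare to the integral: ∫_{9n}^∞ x^(−21) dx = [−x^(−20)/20]_{9n}^∞ = 1/((21−1)·(9n)^20). The Euler-Maclaurin correction adds −f(9n)/2 = −1/(2·(9n)^21). Euler-Maclaurin then gives
  Σ_{k>9n} 1/k^21 = ∫_{9n}^∞ dx/x^21 − 1/(2·(9n)^21) + O(1/(9n)^22).
(Equivalently this is ζ(21) − Σ_{k≤9n} 1/k^21.)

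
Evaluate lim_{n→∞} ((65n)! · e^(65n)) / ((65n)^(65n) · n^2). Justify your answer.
lim = 0

Stirling: (65n)! ~ sqrt(2π·65n) · (65n/e)^(65n). Hence
  (65n)! · e^(65n) / (65n)^(65n) ~ sqrt(2π·65n).
Dividing by n^2: sqrt(2π·65n) / n^2 = sqrt(2π·65) · n^((1−4)/2), so the expression behaves like sqrt(2π·65) · n^((1−4)/2) → 0.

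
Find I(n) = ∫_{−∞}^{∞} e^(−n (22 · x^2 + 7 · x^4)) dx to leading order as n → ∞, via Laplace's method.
I(n) ~ sqrt(π/(22n))

φ(x) = 22 · x^2 + 7 · x^4 has its unique global minimum at x* = 0 (since φ'(x) = 44x + 28x^3 = 0 only at x = 0 for real x with both coefficients positive, and φ → ∞ as |x| → ∞). At x* = 0, φ(0) = 0 and φ''(0) = 44. Laplace's method then gives
  I(n) ~ sqrt(2π / (n · φ''(0))) · e^(−n φ(0)) = sqrt(2π / (44n)) = sqrt(π/(22n)).
The 7 · x^4 term contributes only at subleading order (an O(1/n) relative correction).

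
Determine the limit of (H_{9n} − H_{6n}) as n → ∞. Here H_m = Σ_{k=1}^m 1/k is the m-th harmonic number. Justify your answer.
lim = ln(9/6) = ln(3/2)

Euler-Maclaurin gives H_m = ln m + γ + 1/(2m) + O(1/m^2). The γ and O(1/m) terms cancel in the difference:
  H_{9n} − H_{6n} = ln(9n) − ln(6n) + O(1/n) = ln(9/6) + O(1/n).
Hence the limit is ln(9/6) = ln(3/2).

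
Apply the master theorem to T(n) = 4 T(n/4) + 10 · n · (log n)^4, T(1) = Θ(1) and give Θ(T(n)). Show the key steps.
T(n) = Θ(n · (log n)^5)

Here log_4 4 = 1 and f(n) = 10 · n · (log n)^4 = Θ(n^(log_4 4) · (log n)^4). This is the extended Case 2 of the master theorem (f matches the critical exponent up to log factors), giving T(n) = Θ(n^(log_4 4) · (log n)^(4+1)) = Θ(n · (log n)^5).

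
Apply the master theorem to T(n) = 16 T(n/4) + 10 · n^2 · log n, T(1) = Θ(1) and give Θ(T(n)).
T(n) = Θ(n^2 · (log n)^2)

Here log_4 16 = 2 and f(n) = 10 · n^2 · log n = Θ(n^(log_4 16) · (log n)^1). This is the extended Case 2 of the master theorem (f matches the critical exponent up to log factors), giving T(n) = Θ(n^(log_4 16) · (log n)^(1+1)) = Θ(n^2 · (log n)^2).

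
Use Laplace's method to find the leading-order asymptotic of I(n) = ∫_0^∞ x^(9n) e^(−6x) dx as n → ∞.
I(n) ~ (sqrt(2π·9n) / 6) · (9n/(6e))^(9n)

Write the integrand as exp(9n ln x − 6x) and set f(x) = 9n ln x − 6x. Then f'(x) = 9n/x − 6 = 0 at x* = 9n/6, and f''(x*) = −9n/x*^2 = −6^2/(9n). Laplace's method (interior maximum) gives
  I(n) ~ e^(f(x*)) · sqrt(2π / |f''(x*)|)
        = exp(9n ln(9n/6) − 9n) · sqrt(2π · 9n / 6^2)
        = (9n/6)^(9n) e^(−9n) · sqrt(2π·9n) / 6
        = (sqrt(2π·9n) / 6) · (9n/(6e))^(9n).
This matches Γ(9n+1)/6^(9n+1) with Stirling applied to Γ.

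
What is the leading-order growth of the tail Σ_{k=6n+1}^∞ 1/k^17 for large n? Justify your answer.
Σ_{k>6n} 1/k^17 ~ 1/(16 · (6n)^16)

Compare to the integral: ∫_{6n}^∞ x^(−17) dx = [−x^(−16)/16]_{6n}^∞ = 1/((17−1)·(6n)^16). Euler-Maclaurin then gives
  Σ_{k>6n} 1/k^17 = ∫_{6n}^∞ dx/x^17 − 1/(2·(6n)^17) + O(1/(6n)^18).
(Equivalently this is ζ(17) − Σ_{k≤6n} 1/k^17.)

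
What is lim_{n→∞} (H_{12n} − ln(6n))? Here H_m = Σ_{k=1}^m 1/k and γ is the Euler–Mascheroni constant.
lim = ln 2 + γ

By Euler-Maclaurin, H_m = ln m + γ + O(1/m). So
  H_{12n} − ln(6n) = ln(12n) + γ − ln(6n) + O(1/n)
                       = ln(12/6) + γ + O(1/n).
Hence the limit is ln(12/6) + γ (= ln 2).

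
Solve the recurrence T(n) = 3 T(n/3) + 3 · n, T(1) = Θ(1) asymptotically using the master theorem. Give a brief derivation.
T(n) = Θ(n log n)

log_3 3 = 1, and f(n) = 3 · n = Θ(n^(log_3 3)). This is Case 2 of the master theorem: T(n) = Θ(f(n) · log n) = Θ(n log n).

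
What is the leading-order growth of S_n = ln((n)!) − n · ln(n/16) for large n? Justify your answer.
S_n ~ n · (ln 16 − 1) + O(ln n)

Stirling: ln((n)!) = n ln(n) − n + O(ln n).
  S_n = n ln(n) − n − n ln(n/16) + O(ln n)
      = n ln(n) − n ln n + n ln 16 − n + O(ln n)
      = n ln 16 − n + O(ln n)
      = n (ln 16 − 1) + O(ln n).
Numerically ln(16) − 1 ≈ 1.7726.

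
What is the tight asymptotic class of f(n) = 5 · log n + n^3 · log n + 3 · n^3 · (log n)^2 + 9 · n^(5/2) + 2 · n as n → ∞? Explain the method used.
f(n) ∈ Θ(n^3 · (log n)^2)

Compare the terms by growth order. For large n, n^a · (log n)^b dominates n^a' · (log n)^b' iff a > a', or (a = a' and b > b'). Ranking the 5 terms shows the dominant one is 3 · n^3 · (log n)^2. Hence f(n) ∈ Θ(n^3 · (log n)^2).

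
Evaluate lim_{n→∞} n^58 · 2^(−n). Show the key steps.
lim = 0

Exponentials with base > 1 dominate every fixed polynomial: for any fixed c, n^c / 2^n → 0 as n → ∞ (e.g. by the ratio test, or by writing 2^n = e^(n ln 2) and noting e^(n ln 2) / n^c → ∞). Hence n^58 · 2^(−n) = n^58 / 2^n → 0.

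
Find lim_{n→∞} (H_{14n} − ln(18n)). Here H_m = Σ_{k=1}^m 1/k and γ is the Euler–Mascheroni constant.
lim = ln(7/9) + γ

By Euler-Maclaurin, H_m = ln m + γ + O(1/m). So
  H_{14n} − ln(18n) = ln(14n) + γ − ln(18n) + O(1/n)
                       = ln(14/18) + γ + O(1/n).
Hence the limit is ln(14/18) + γ (= ln(7/9)).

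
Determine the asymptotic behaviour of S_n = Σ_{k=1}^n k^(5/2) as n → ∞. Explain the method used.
S_n ~ (2/7) · n^(7/2)

Integral comparison: Σ_{k=1}^n k^(5/2) = ∫_0^n x^(5/2) dx + O(n^(5/2)). The integral is n^(1 + 5/2) / (1 + 5/2) = n^((5+2)/2) / ((5+2)/2) = (2/7) · n^(7/2).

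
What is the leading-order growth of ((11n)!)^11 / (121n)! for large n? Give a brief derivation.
((11n)!)^11/(121n)! ~ ((2π·11n)^(10/2) / sqrt(11)) · 11^(−11·11n)  →  0

Write N = 11n. Stirling: N! ~ sqrt(2π N)(N/e)^N and (11N)! ~ sqrt(2π·11N)·(11N/e)^(11N).
  (N!)^11/(11N)! ~ (2π N)^(11/2) (N/e)^(11N) / [sqrt(2π·11N) (11N/e)^(11N)]
     = (2π N)^(11/2) / sqrt(2π·11N) · (N/(11N))^(11N)
     = (2π N)^((11−1)/2) / sqrt(11) · 11^(−11N).
Since 11^11 > 1, the factor 11^(−11N) decays exponentially, so the ratio → 0. Substituting N = 11n gives the stated form.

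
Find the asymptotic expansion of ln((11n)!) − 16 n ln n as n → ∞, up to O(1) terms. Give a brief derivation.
ln((11n)!) − 16 n ln n = −5 n ln n + 11(ln 11 − 1) n + (1/2) ln(2π·11n) + O(1/n)

Stirling: ln((11n)!) = 11n ln(11n) − 11n + (1/2) ln(2π·11n) + O(1/n).
Expand 11n ln(11n) = 11n (ln n + ln 11) = 11n ln n + 11n ln 11.
Subtract 16n ln n: leading term is (11 − 16) n ln n = −5 n ln n. The next term is 11n ln 11 − 11n = 11(ln 11 − 1) n. Then the (1/2) ln(2π·11n) correction.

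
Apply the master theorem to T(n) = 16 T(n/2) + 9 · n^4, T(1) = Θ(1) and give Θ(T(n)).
T(n) = Θ(n^4 log n)

log_2 16 = 4, and f(n) = 9 · n^4 = Θ(n^(log_2 16)). This is Case 2 of the master theorem: T(n) = Θ(f(n) · log n) = Θ(n^4 log n).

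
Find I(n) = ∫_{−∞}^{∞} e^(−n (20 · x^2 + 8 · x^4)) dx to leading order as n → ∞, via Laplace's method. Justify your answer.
I(n) ~ sqrt(π/(20n))

φ(x) = 20 · x^2 + 8 · x^4 has its unique global minimum at x* = 0 (since φ'(x) = 40x + 32x^3 = 0 only at x = 0 for real x with both coefficients positive, and φ → ∞ as |x| → ∞). At x* = 0, φ(0) = 0 and φ''(0) = 40. Laplace's method then gives
  I(n) ~ sqrt(2π / (n · φ''(0))) · e^(−n φ(0)) = sqrt(2π / (40n)) = sqrt(π/(20n)).
The 8 · x^4 term contributes only at subleading order (an O(1/n) relative correction).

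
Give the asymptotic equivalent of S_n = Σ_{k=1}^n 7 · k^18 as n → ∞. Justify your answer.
S_n ~ 7 · n^19 / 19

By integral comparison (Euler-Maclaurin), Σ_{k=1}^n 7 · k^18 = 7 · ∫_0^n x^18 dx + O(n^18) = 7 · n^19/19 + O(n^18). (Equivalently, Faulhaber's formula gives the same leading term.)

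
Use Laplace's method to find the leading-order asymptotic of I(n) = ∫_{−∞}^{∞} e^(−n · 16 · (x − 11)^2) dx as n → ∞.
I(n) = sqrt(π/(16n))

Here φ(x) = 16 · (x − 11)^2 has its unique minimum at x* = 11 with φ(x*) = 0 and φ''(x*) = 32. Laplace's method gives
  I(n) ~ e^(−n φ(x*)) · sqrt(2π / (n · φ''(x*))) = sqrt(2π / (32n)) = sqrt(π/(16n)).
This is exact: substituting u = (x − 11)·sqrt(16n) gives I(n) = (1/sqrt(16n)) ∫_{−∞}^{∞} e^(−u^2) du = sqrt(π/(16n)).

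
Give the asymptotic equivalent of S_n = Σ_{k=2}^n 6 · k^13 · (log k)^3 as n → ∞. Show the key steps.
S_n ~ 3 · n^14 · (log n)^3 / 7

By integral comparison, S_n = ∫_1^n 6 · x^13 · (log x)^3 dx + O(n^13 · (log n)^3). For the integral, the leading term of ∫_1^n x^13 (log x)^3 dx is n^14/14 · (log n)^3 (by repeated integration by parts; each step lowers the log-exponent and produces a relatively O(1/log n) correction). Hence S_n ~ 3 · n^14 · (log n)^3 / 7.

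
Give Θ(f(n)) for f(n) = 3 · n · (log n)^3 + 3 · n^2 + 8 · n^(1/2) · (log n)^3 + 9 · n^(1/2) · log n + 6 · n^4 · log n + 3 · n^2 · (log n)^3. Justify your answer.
f(n) ∈ Θ(n^4 · log n)

Compare the terms by growth order. For large n, n^a · (log n)^b dominates n^a' · (log n)^b' iff a > a', or (a = a' and b > b'). Ranking the 6 terms shows the dominant one is 6 · n^4 · log n. Hence f(n) ∈ Θ(n^4 · log n).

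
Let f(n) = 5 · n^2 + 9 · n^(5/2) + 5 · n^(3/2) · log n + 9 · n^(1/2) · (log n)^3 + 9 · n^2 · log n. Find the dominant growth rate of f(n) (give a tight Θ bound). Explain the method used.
f(n) ∈ Θ(n^(5/2))

Compare the terms by growth order. For large n, n^a · (log n)^b dominates n^a' · (log n)^b' iff a > a', or (a = a' and b > b'). Ranking the 5 terms shows the dominant one is 9 · n^(5/2). Hence f(n) ∈ Θ(n^(5/2)).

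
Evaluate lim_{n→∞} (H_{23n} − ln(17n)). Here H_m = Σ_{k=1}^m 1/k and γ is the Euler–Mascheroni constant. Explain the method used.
lim = ln(23/17) + γ

By Euler-Maclaurin, H_m = ln m + γ + O(1/m). So
  H_{23n} − ln(17n) = ln(23n) + γ − ln(17n) + O(1/n)
                       = ln(23/17) + γ + O(1/n).
Hence the limit is ln(23/17) + γ.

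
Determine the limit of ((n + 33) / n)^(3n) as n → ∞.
lim = e^99

Rewrite as (1 + 33/n)^(3n). By the standard limit (1 + x/n)^n → e^x, we have (1 + 33/n)^n → e^33, and raising to the 3rd power gives e^99.
More precisely, ln[(1 + 33/n)^(3n)] = 3n · ln(1 + 33/n) = 3n · (33/n + O(1/n^2)) = 99 + O(1/n) → 99.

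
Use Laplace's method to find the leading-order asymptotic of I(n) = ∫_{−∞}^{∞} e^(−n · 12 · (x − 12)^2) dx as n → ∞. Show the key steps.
I(n) = sqrt(π/(12n))

Here φ(x) = 12 · (x − 12)^2 has its unique minimum at x* = 12 with φ(x*) = 0 and φ''(x*) = 24. Laplace's method gives
  I(n) ~ e^(−n φ(x*)) · sqrt(2π / (n · φ''(x*))) = sqrt(2π / (24n)) = sqrt(π/(12n)).
This is exact: substituting u = (x − 12)·sqrt(12n) gives I(n) = (1/sqrt(12n)) ∫_{−∞}^{∞} e^(−u^2) du = sqrt(π/(12n)).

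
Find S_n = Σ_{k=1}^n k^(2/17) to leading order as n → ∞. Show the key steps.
S_n ~ (17/19) · n^(19/17)

Integral comparison: Σ_{k=1}^n k^(2/17) = ∫_0^n x^(2/17) dx + O(n^(2/17)). The integral is n^(1 + 2/17) / (1 + 2/17) = n^((2+17)/17) / ((2+17)/17) = (17/19) · n^(19/17).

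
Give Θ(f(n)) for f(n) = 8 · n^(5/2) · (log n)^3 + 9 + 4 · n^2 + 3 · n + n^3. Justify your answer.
f(n) ∈ Θ(n^3)

Compare the terms by growth order. For large n, n^a · (log n)^b dominates n^a' · (log n)^b' iff a > a', or (a = a' and b > b'). Ranking the 5 terms shows the dominant one is n^3. Hence f(n) ∈ Θ(n^3).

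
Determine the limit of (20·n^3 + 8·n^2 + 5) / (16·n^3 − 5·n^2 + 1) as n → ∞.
lim = 20/16 = 5/4

For large n the leading n^3 terms dominate both numerator and denominator. Dividing top and bottom by n^3, every other term tends to 0, leaving 20/16 = 5/4.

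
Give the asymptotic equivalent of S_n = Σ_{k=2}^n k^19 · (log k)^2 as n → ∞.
S_n ~ n^20 · (log n)^2 / 20

By integral comparison, S_n = ∫_1^n x^19 · (log x)^2 dx + O(n^19 · (log n)^2). For the integral, the leading term of ∫_1^n x^19 (log x)^2 dx is n^20/20 · (log n)^2 (by repeated integration by parts; each step lowers the log-exponent and produces a relatively O(1/log n) correction). Hence S_n ~ n^20 · (log n)^2 / 20.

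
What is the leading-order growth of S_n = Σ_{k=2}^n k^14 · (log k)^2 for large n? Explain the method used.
S_n ~ n^15 · (log n)^2 / 15

By integral comparison, S_n = ∫_1^n x^14 · (log x)^2 dx + O(n^14 · (log n)^2). For the integral, the leading term of ∫_1^n x^14 (log x)^2 dx is n^15/15 · (log n)^2 (by repeated integration by parts; each step lowers the log-exponent and produces a relatively O(1/log n) correction). Hence S_n ~ n^15 · (log n)^2 / 15.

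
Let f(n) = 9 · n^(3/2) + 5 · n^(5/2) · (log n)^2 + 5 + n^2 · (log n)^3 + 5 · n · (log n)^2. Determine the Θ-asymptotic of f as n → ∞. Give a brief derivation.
f(n) ∈ Θ(n^(5/2) · (log n)^2)

Compare the terms by growth order. For large n, n^a · (log n)^b dominates n^a' · (log n)^b' iff a > a', or (a = a' and b > b'). Ranking the 5 terms shows the dominant one is 5 · n^(5/2) · (log n)^2. Hence f(n) ∈ Θ(n^(5/2) · (log n)^2).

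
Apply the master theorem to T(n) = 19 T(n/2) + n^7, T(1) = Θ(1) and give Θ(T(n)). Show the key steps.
T(n) = Θ(n^7)

log_2 19 ≈ 4.248. f(n) = n^7 dominates n^(log_2 19) since 7 > 4.248, and the regularity condition a·f(n/b) = 19·(n/2)^7 = (19/128)·n^7 ≤ c·f(n) holds with c = 19/128 ≈ 0.148 < 1. So this is Case 3: T(n) = Θ(f(n)) = Θ(n^7).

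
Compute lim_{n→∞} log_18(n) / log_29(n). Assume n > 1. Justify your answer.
lim = ln(29) / ln(18) = log_18(29)

Change of base: log_18(n) = ln n / ln 18 and log_29(n) = ln n / ln 29. The ratio is (ln n / ln 18) · (ln 29 / ln n) = ln 29 / ln 18, a constant independent of n. So the limit is ln 29 / ln 18 = log_18(29).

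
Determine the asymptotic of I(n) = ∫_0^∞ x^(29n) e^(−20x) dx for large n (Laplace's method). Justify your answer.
I(n) ~ (sqrt(2π·29n) / 20) · (29n/(20e))^(29n)

Write the integrand as exp(29n ln x − 20x) and set f(x) = 29n ln x − 20x. Then f'(x) = 29n/x − 20 = 0 at x* = 29n/20, and f''(x*) = −29n/x*^2 = −20^2/(29n). Laplace's method (interior maximum) gives
  I(n) ~ e^(f(x*)) · sqrt(2π / |f''(x*)|)
        = exp(29n ln(29n/20) − 29n) · sqrt(2π · 29n / 20^2)
        = (29n/20)^(29n) e^(−29n) · sqrt(2π·29n) / 20
        = (sqrt(2π·29n) / 20) · (29n/(20e))^(29n).
This matches Γ(29n+1)/20^(29n+1) with Stirling applied to Γ.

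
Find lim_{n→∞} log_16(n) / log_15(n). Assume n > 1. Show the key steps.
lim = ln(15) / ln(16) = log_16(15)

Change of base: log_16(n) = ln n / ln 16 and log_15(n) = ln n / ln 15. The ratio is (ln n / ln 16) · (ln 15 / ln n) = ln 15 / ln 16, a constant independent of n. So the limit is ln 15 / ln 16 = log_16(15).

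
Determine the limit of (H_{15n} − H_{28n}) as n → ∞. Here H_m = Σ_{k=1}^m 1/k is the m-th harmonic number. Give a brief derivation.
lim = ln(15/28)

Euler-Maclaurin gives H_m = ln m + γ + 1/(2m) + O(1/m^2). The γ and O(1/m) terms cancel in the difference:
  H_{15n} − H_{28n} = ln(15n) − ln(28n) + O(1/n) = ln(15/28) + O(1/n).
Hence the limit is ln(15/28).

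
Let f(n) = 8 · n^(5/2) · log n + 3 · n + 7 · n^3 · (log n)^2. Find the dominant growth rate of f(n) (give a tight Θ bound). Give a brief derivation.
f(n) ∈ Θ(n^3 · (log n)^2)

Compare the terms by growth order. For large n, n^a · (log n)^b dominates n^a' · (log n)^b' iff a > a', or (a = a' and b > b'). Ranking the 3 terms shows the dominant one is 7 · n^3 · (log n)^2. Hence f(n) ∈ Θ(n^3 · (log n)^2).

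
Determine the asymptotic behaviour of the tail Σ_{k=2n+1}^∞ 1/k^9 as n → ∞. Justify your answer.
Σ_{k>2n} 1/k^9 ~ 1/(8 · (2n)^8)

Compare to the integral: ∫_{2n}^∞ x^(−9) dx = [−x^(−8)/8]_{2n}^∞ = 1/((9−1)·(2n)^8). Euler-Maclaurin then gives
  Σ_{k>2n} 1/k^9 = ∫_{2n}^∞ dx/x^9 − 1/(2·(2n)^9) + O(1/(2n)^10).
(Equivalently this is ζ(9) − Σ_{k≤2n} 1/k^9.)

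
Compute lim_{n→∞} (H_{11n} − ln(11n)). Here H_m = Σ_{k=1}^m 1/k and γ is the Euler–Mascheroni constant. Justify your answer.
lim = γ

By Euler-Maclaurin, H_m = ln m + γ + O(1/m). So
  H_{11n} − ln(11n) = ln(11n) + γ − ln(11n) + O(1/n)
                       = ln(11/11) + γ + O(1/n).
Hence the limit is γ (since ln 1 = 0).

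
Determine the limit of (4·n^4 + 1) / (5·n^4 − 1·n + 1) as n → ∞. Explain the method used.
lim = 4/5

For large n the leading n^4 terms dominate both numerator and denominator. Dividing top and bottom by n^4, every other term tends to 0, leaving 4/5.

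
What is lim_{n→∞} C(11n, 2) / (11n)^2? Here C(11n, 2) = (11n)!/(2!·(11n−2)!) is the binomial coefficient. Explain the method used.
lim = 1/2! = 1/2

With N = 11n → ∞: C(N, 2) / N^2 = [N(N−1)…(N−1)] / (2! · N^2) = (1/2!) · 1 · (1 − 1/(11n)). Each factor → 1 as N → ∞, so the limit is 1/2! = 1/2.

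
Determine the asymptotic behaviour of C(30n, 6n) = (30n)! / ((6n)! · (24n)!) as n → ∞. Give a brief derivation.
C(30n, 6n) ~ (3125/256)^(6n) · sqrt(5/(8π·6n))

Write N = 6n. Apply Stirling to each factorial:
  (5N)! ~ sqrt(2π·5N) · (5N/e)^(5N),
  N! ~ sqrt(2π N) · (N/e)^N,
  (4N)! ~ sqrt(2π·4N) · (4N/e)^(4N).
The exponential factors combine to (5N)^(5N) / (N^N · (4N)^(4N)) = 5^(5N)/4^(4N) = (5^5/4^4)^N = (3125/256)^N.
The square-root prefactors combine to sqrt(2π·5N) / (sqrt(2π N)·sqrt(2π·4N)) = sqrt(5 / (2π·4·N)) = sqrt(5/(8π·6n)).
Substituting N = 6n: C(30n, 6n) ~ (3125/256)^(6n) · sqrt(5/(8π·6n)).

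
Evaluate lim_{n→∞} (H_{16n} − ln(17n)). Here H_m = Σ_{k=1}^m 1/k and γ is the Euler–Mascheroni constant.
lim = ln(16/17) + γ

By Euler-Maclaurin, H_m = ln m + γ + O(1/m). So
  H_{16n} − ln(17n) = ln(16n) + γ − ln(17n) + O(1/n)
                       = ln(16/17) + γ + O(1/n).
Hence the limit is ln(16/17) + γ.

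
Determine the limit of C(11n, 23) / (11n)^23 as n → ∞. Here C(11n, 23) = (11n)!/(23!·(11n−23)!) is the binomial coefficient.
lim = 1/23! = 1/25852016738884976640000

With N = 11n → ∞: C(N, 23) / N^23 = [N(N−1)…(N−22)] / (23! · N^23) = (1/23!) · 1 · (1 − 1/(11n)) · … · (1 − 22/(11n)). Each factor → 1 as N → ∞, so the limit is 1/23! = 1/25852016738884976640000.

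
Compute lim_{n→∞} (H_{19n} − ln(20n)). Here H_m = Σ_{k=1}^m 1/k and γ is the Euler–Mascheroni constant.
lim = ln(19/20) + γ

By Euler-Maclaurin, H_m = ln m + γ + O(1/m). So
  H_{19n} − ln(20n) = ln(19n) + γ − ln(20n) + O(1/n)
                       = ln(19/20) + γ + O(1/n).
Hence the limit is ln(19/20) + γ.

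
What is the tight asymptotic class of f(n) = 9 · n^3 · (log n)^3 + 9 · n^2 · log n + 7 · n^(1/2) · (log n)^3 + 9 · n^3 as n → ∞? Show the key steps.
f(n) ∈ Θ(n^3 · (log n)^3)

Compare the terms by growth order. For large n, n^a · (log n)^b dominates n^a' · (log n)^b' iff a > a', or (a = a' and b > b'). Ranking the 4 terms shows the dominant one is 9 · n^3 · (log n)^3. Hence f(n) ∈ Θ(n^3 · (log n)^3).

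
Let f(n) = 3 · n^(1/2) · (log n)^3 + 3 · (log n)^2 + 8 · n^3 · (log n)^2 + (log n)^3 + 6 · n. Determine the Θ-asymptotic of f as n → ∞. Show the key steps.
f(n) ∈ Θ(n^3 · (log n)^2)

Compare the terms by growth order. For large n, n^a · (log n)^b dominates n^a' · (log n)^b' iff a > a', or (a = a' and b > b'). Ranking the 5 terms shows the dominant one is 8 · n^3 · (log n)^2. Hence f(n) ∈ Θ(n^3 · (log n)^2).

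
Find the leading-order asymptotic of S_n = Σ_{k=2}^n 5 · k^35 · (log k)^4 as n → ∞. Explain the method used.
S_n ~ 5 · n^36 · (log n)^4 / 36

By integral comparison, S_n = ∫_1^n 5 · x^35 · (log x)^4 dx + O(n^35 · (log n)^4). For the integral, the leading term of ∫_1^n x^35 (log x)^4 dx is n^36/36 · (log n)^4 (by repeated integration by parts; each step lowers the log-exponent and produces a relatively O(1/log n) correction). Hence S_n ~ 5 · n^36 · (log n)^4 / 36.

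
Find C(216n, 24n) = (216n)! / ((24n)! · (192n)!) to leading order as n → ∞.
C(216n, 24n) ~ (387420489/16777216)^(24n) · sqrt(9/(16π·24n))

Write N = 24n. Apply Stirling to each factorial:
  (9N)! ~ sqrt(2π·9N) · (9N/e)^(9N),
  N! ~ sqrt(2π N) · (N/e)^N,
  (8N)! ~ sqrt(2π·8N) · (8N/e)^(8N).
The exponential factors combine to (9N)^(9N) / (N^N · (8N)^(8N)) = 9^(9N)/8^(8N) = (9^9/8^8)^N = (387420489/16777216)^N.
The square-root prefactors combine to sqrt(2π·9N) / (sqrt(2π N)·sqrt(2π·8N)) = sqrt(9 / (2π·8·N)) = sqrt(9/(16π·24n)).
Substituting N = 24n: C(216n, 24n) ~ (387420489/16777216)^(24n) · sqrt(9/(16π·24n)).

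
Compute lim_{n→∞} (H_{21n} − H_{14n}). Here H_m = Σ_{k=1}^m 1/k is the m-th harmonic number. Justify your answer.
lim = ln(21/14) = ln(3/2)

Euler-Maclaurin gives H_m = ln m + γ + 1/(2m) + O(1/m^2). The γ and O(1/m) terms cancel in the difference:
  H_{21n} − H_{14n} = ln(21n) − ln(14n) + O(1/n) = ln(21/14) + O(1/n).
Hence the limit is ln(21/14) = ln(3/2).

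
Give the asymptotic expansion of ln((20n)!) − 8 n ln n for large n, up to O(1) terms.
ln((20n)!) − 8 n ln n = 12 n ln n + 20(ln 20 − 1) n + (1/2) ln(2π·20n) + O(1/n)

Stirling: ln((20n)!) = 20n ln(20n) − 20n + (1/2) ln(2π·20n) + O(1/n).
Expand 20n ln(20n) = 20n (ln n + ln 20) = 20n ln n + 20n ln 20.
Subtract 8n ln n: leading term is (20 − 8) n ln n = 12 n ln n. The next term is 20n ln 20 − 20n = 20(ln 20 − 1) n. Then the (1/2) ln(2π·20n) correction.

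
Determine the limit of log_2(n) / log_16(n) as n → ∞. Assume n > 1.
lim = ln(16) / ln(2) = log_2(16)

Change of base: log_2(n) = ln n / ln 2 and log_16(n) = ln n / ln 16. The ratio is (ln n / ln 2) · (ln 16 / ln n) = ln 16 / ln 2, a constant independent of n. So the limit is ln 16 / ln 2 = log_2(16).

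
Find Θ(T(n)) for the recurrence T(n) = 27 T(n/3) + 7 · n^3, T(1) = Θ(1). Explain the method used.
T(n) = Θ(n^3 log n)

log_3 27 = 3, and f(n) = 7 · n^3 = Θ(n^(log_3 27)). This is Case 2 of the master theorem: T(n) = Θ(f(n) · log n) = Θ(n^3 log n).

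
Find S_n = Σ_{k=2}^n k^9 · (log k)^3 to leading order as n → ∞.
S_n ~ n^10 · (log n)^3 / 10

By integral comparison, S_n = ∫_1^n x^9 · (log x)^3 dx + O(n^9 · (log n)^3). For the integral, the leading term of ∫_1^n x^9 (log x)^3 dx is n^10/10 · (log n)^3 (by repeated integration by parts; each step lowers the log-exponent and produces a relatively O(1/log n) correction). Hence S_n ~ n^10 · (log n)^3 / 10.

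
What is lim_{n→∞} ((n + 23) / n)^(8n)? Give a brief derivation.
lim = e^184

Rewrite as (1 + 23/n)^(8n). By the standard limit (1 + x/n)^n → e^x, we have (1 + 23/n)^n → e^23, and raising to the 8th power gives e^184.
More precisely, ln[(1 + 23/n)^(8n)] = 8n · ln(1 + 23/n) = 8n · (23/n + O(1/n^2)) = 184 + O(1/n) → 184.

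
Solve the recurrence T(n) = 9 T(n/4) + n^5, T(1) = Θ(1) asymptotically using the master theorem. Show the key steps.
T(n) = Θ(n^5)

log_4 9 ≈ 1.585. f(n) = n^5 dominates n^(log_4 9) since 5 > 1.585, and the regularity condition a·f(n/b) = 9·(n/4)^5 = (9/1024)·n^5 ≤ c·f(n) holds with c = 9/1024 ≈ 0.00879 < 1. So this is Case 3: T(n) = Θ(f(n)) = Θ(n^5).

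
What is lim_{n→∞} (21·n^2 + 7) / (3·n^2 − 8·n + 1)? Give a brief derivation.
lim = 21/3 = 7

For large n the leading n^2 terms dominate both numerator and denominator. Dividing top and bottom by n^2, every other term tends to 0, leaving 21/3 = 7.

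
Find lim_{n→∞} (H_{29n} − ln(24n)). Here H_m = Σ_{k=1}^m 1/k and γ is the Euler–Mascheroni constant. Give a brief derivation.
lim = ln(29/24) + γ

By Euler-Maclaurin, H_m = ln m + γ + O(1/m). So
  H_{29n} − ln(24n) = ln(29n) + γ − ln(24n) + O(1/n)
                       = ln(29/24) + γ + O(1/n).
Hence the limit is ln(29/24) + γ.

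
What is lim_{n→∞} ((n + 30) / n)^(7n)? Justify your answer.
lim = e^210

Rewrite as (1 + 30/n)^(7n). By the standard limit (1 + x/n)^n → e^x, we have (1 + 30/n)^n → e^30, and raising to the 7th power gives e^210.
More precisely, ln[(1 + 30/n)^(7n)] = 7n · ln(1 + 30/n) = 7n · (30/n + O(1/n^2)) = 210 + O(1/n) → 210.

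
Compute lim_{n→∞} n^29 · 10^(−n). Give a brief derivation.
lim = 0

Exponentials with base > 1 dominate every fixed polynomial: for any fixed c, n^c / 10^n → 0 as n → ∞ (e.g. by the ratio test, or by writing 10^n = e^(n ln 10) and noting e^(n ln 10) / n^c → ∞). Hence n^29 · 10^(−n) = n^29 / 10^n → 0.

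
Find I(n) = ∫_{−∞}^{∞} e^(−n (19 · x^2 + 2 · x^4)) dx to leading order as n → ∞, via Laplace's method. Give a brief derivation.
I(n) ~ sqrt(π/(19n))

φ(x) = 19 · x^2 + 2 · x^4 has its unique global minimum at x* = 0 (since φ'(x) = 38x + 8x^3 = 0 only at x = 0 for real x with both coefficients positive, and φ → ∞ as |x| → ∞). At x* = 0, φ(0) = 0 and φ''(0) = 38. Laplace's method then gives
  I(n) ~ sqrt(2π / (n · φ''(0))) · e^(−n φ(0)) = sqrt(2π / (38n)) = sqrt(π/(19n)).
The 2 · x^4 term contributes only at subleading order (an O(1/n) relative correction).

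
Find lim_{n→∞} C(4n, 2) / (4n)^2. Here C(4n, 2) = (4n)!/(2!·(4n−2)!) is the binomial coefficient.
lim = 1/2! = 1/2

With N = 4n → ∞: C(N, 2) / N^2 = [N(N−1)…(N−1)] / (2! · N^2) = (1/2!) · 1 · (1 − 1/(4n)). Each factor → 1 as N → ∞, so the limit is 1/2! = 1/2.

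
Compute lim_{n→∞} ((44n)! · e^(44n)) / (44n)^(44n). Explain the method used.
lim = ∞

Stirling: (44n)! ~ sqrt(2π·44n) · (44n/e)^(44n). Hence
  (44n)! · e^(44n) / (44n)^(44n) ~ sqrt(2π·44n) = sqrt(2π·44) · sqrt(n) → ∞.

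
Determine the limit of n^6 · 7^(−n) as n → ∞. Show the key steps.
lim = 0

Exponentials with base > 1 dominate every fixed polynomial: for any fixed c, n^c / 7^n → 0 as n → ∞ (e.g. by the ratio test, or by writing 7^n = e^(n ln 7) and noting e^(n ln 7) / n^c → ∞). Hence n^6 · 7^(−n) = n^6 / 7^n → 0.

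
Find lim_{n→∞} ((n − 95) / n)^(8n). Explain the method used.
lim = e^(−760)

Rewrite as (1 − 95/n)^(8n). By the standard limit (1 + x/n)^n → e^x, we have (1 − 95/n)^n → e^(−95), and raising to the 8th power gives e^(−760).
More precisely, ln[(1 − 95/n)^(8n)] = 8n · ln(1 − 95/n) = 8n · (-95/n + O(1/n^2)) = -760 + O(1/n) → -760.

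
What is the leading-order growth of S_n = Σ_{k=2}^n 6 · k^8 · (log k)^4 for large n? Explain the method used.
S_n ~ 2 · n^9 · (log n)^4 / 3

By integral comparison, S_n = ∫_1^n 6 · x^8 · (log x)^4 dx + O(n^8 · (log n)^4). For the integral, the leading term of ∫_1^n x^8 (log x)^4 dx is n^9/9 · (log n)^4 (by repeated integration by parts; each step lowers the log-exponent and produces a relatively O(1/log n) correction). Hence S_n ~ 2 · n^9 · (log n)^4 / 3.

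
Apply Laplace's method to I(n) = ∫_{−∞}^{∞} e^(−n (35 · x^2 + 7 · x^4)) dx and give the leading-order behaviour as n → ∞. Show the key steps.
I(n) ~ sqrt(π/(35n))

φ(x) = 35 · x^2 + 7 · x^4 has its unique global minimum at x* = 0 (since φ'(x) = 70x + 28x^3 = 0 only at x = 0 for real x with both coefficients positive, and φ → ∞ as |x| → ∞). At x* = 0, φ(0) = 0 and φ''(0) = 70. Laplace's method then gives
  I(n) ~ sqrt(2π / (n · φ''(0))) · e^(−n φ(0)) = sqrt(2π / (70n)) = sqrt(π/(35n)).
The 7 · x^4 term contributes only at subleading order (an O(1/n) relative correction).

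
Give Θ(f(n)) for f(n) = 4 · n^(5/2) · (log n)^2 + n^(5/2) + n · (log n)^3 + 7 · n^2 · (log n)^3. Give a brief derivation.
f(n) ∈ Θ(n^(5/2) · (log n)^2)

Compare the terms by growth order. For large n, n^a · (log n)^b dominates n^a' · (log n)^b' iff a > a', or (a = a' and b > b'). Ranking the 4 terms shows the dominant one is 4 · n^(5/2) · (log n)^2. Hence f(n) ∈ Θ(n^(5/2) · (log n)^2).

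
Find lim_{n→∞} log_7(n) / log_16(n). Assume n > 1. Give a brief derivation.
lim = ln(16) / ln(7) = log_7(16)

Change of base: log_7(n) = ln n / ln 7 and log_16(n) = ln n / ln 16. The ratio is (ln n / ln 7) · (ln 16 / ln n) = ln 16 / ln 7, a constant independent of n. So the limit is ln 16 / ln 7 = log_7(16).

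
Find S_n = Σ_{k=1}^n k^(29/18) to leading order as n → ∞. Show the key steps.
S_n ~ (18/47) · n^(47/18)

Integral comparison: Σ_{k=1}^n k^(29/18) = ∫_0^n x^(29/18) dx + O(n^(29/18)). The integral is n^(1 + 29/18) / (1 + 29/18) = n^((29+18)/18) / ((29+18)/18) = (18/47) · n^(47/18).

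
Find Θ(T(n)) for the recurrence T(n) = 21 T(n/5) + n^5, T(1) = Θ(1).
T(n) = Θ(n^5)

log_5 21 ≈ 1.892. f(n) = n^5 dominates n^(log_5 21) since 5 > 1.892, and the regularity condition a·f(n/b) = 21·(n/5)^5 = (21/3125)·n^5 ≤ c·f(n) holds with c = 21/3125 ≈ 0.00672 < 1. So this is Case 3: T(n) = Θ(f(n)) = Θ(n^5).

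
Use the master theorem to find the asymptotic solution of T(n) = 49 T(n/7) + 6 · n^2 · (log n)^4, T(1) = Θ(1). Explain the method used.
T(n) = Θ(n^2 · (log n)^5)

Here log_7 49 = 2 and f(n) = 6 · n^2 · (log n)^4 = Θ(n^(log_7 49) · (log n)^4). This is the extended Case 2 of the master theorem (f matches the critical exponent up to log factors), giving T(n) = Θ(n^(log_7 49) · (log n)^(4+1)) = Θ(n^2 · (log n)^5).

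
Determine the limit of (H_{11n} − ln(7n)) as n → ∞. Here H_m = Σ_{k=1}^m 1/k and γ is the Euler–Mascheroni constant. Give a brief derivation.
lim = ln(11/7) + γ

By Euler-Maclaurin, H_m = ln m + γ + O(1/m). So
  H_{11n} − ln(7n) = ln(11n) + γ − ln(7n) + O(1/n)
                       = ln(11/7) + γ + O(1/n).
Hence the limit is ln(11/7) + γ.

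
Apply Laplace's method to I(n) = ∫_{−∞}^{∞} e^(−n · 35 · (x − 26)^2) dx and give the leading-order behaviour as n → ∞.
I(n) = sqrt(π/(35n))

Here φ(x) = 35 · (x − 26)^2 has its unique minimum at x* = 26 with φ(x*) = 0 and φ''(x*) = 70. Laplace's method gives
  I(n) ~ e^(−n φ(x*)) · sqrt(2π / (n · φ''(x*))) = sqrt(2π / (70n)) = sqrt(π/(35n)).
This is exact: substituting u = (x − 26)·sqrt(35n) gives I(n) = (1/sqrt(35n)) ∫_{−∞}^{∞} e^(−u^2) du = sqrt(π/(35n)).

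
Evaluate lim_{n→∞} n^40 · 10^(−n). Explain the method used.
lim = 0

Exponentials with base > 1 dominate every fixed polynomial: for any fixed c, n^c / 10^n → 0 as n → ∞ (e.g. by the ratio test, or by writing 10^n = e^(n ln 10) and noting e^(n ln 10) / n^c → ∞). Hence n^40 · 10^(−n) = n^40 / 10^n → 0.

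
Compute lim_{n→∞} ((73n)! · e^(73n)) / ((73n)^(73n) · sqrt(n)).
lim = sqrt(2π·73)

Stirling: (73n)! ~ sqrt(2π·73n) · (73n/e)^(73n). Hence
  (73n)! · e^(73n) / (73n)^(73n) ~ sqrt(2π·73n).
Dividing by sqrt(n): sqrt(2π·73n) / sqrt(n) = sqrt(2π·73) · n^((1−1)/2), so the limit is sqrt(2π·73).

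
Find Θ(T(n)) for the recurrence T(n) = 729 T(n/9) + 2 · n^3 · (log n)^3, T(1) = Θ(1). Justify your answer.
T(n) = Θ(n^3 · (log n)^4)

Here log_9 729 = 3 and f(n) = 2 · n^3 · (log n)^3 = Θ(n^(log_9 729) · (log n)^3). This is the extended Case 2 of the master theorem (f matches the critical exponent up to log factors), giving T(n) = Θ(n^(log_9 729) · (log n)^(3+1)) = Θ(n^3 · (log n)^4).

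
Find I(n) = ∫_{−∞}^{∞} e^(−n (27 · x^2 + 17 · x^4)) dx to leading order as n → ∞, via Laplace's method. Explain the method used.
I(n) ~ sqrt(π/(27n))

φ(x) = 27 · x^2 + 17 · x^4 has its unique global minimum at x* = 0 (since φ'(x) = 54x + 68x^3 = 0 only at x = 0 for real x with both coefficients positive, and φ → ∞ as |x| → ∞). At x* = 0, φ(0) = 0 and φ''(0) = 54. Laplace's method then gives
  I(n) ~ sqrt(2π / (n · φ''(0))) · e^(−n φ(0)) = sqrt(2π / (54n)) = sqrt(π/(27n)).
The 17 · x^4 term contributes only at subleading order (an O(1/n) relative correction).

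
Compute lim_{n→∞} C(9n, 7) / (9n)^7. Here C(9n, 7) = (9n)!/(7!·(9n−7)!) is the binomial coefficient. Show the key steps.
lim = 1/7! = 1/5040

With N = 9n → ∞: C(N, 7) / N^7 = [N(N−1)…(N−6)] / (7! · N^7) = (1/7!) · 1 · (1 − 1/(9n)) · … · (1 − 6/(9n)). Each factor → 1 as N → ∞, so the limit is 1/7! = 1/5040.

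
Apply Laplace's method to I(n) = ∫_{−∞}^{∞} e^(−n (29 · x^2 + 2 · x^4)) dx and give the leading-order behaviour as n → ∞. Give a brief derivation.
I(n) ~ sqrt(π/(29n))

φ(x) = 29 · x^2 + 2 · x^4 has its unique global minimum at x* = 0 (since φ'(x) = 58x + 8x^3 = 0 only at x = 0 for real x with both coefficients positive, and φ → ∞ as |x| → ∞). At x* = 0, φ(0) = 0 and φ''(0) = 58. Laplace's method then gives
  I(n) ~ sqrt(2π / (n · φ''(0))) · e^(−n φ(0)) = sqrt(2π / (58n)) = sqrt(π/(29n)).
The 2 · x^4 term contributes only at subleading order (an O(1/n) relative correction).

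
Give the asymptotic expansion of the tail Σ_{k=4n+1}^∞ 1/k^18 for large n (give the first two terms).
Σ_{k>4n} 1/k^18 = 1/(17 · (4n)^17) − 1/(2 · (4n)^18) + O(1/(4n)^19)

Compare to the integral: ∫_{4n}^∞ x^(−18) dx = [−x^(−17)/17]_{4n}^∞ = 1/((18−1)·(4n)^17). The Euler-Maclaurin correction adds −f(4n)/2 = −1/(2·(4n)^18). Euler-Maclaurin then gives
  Σ_{k>4n} 1/k^18 = ∫_{4n}^∞ dx/x^18 − 1/(2·(4n)^18) + O(1/(4n)^19).
(Equivalently this is ζ(18) − Σ_{k≤4n} 1/k^18.)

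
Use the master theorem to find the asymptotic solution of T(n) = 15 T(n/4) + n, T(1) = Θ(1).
T(n) = Θ(n^(log_4 15))

Master theorem: compare f(n) = n to n^(log_4 15) where log_4 15 ≈ 1.953. Since 1 < log_4 15, we have f(n) = O(n^(log_4 15 − ε)) for some ε > 0 — Case 1. Hence T(n) = Θ(n^(log_4 15)).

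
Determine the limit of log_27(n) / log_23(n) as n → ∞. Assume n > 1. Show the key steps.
lim = ln(23) / ln(27) = log_27(23)

Change of base: log_27(n) = ln n / ln 27 and log_23(n) = ln n / ln 23. The ratio is (ln n / ln 27) · (ln 23 / ln n) = ln 23 / ln 27, a constant independent of n. So the limit is ln 23 / ln 27 = log_27(23).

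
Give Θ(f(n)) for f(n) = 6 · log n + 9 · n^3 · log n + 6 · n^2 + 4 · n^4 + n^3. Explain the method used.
f(n) ∈ Θ(n^4)

Compare the terms by growth order. For large n, n^a · (log n)^b dominates n^a' · (log n)^b' iff a > a', or (a = a' and b > b'). Ranking the 5 terms shows the dominant one is 4 · n^4. Hence f(n) ∈ Θ(n^4).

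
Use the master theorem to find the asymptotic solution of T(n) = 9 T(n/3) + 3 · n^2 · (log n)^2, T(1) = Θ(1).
T(n) = Θ(n^2 · (log n)^3)

Here log_3 9 = 2 and f(n) = 3 · n^2 · (log n)^2 = Θ(n^(log_3 9) · (log n)^2). This is the extended Case 2 of the master theorem (f matches the critical exponent up to log factors), giving T(n) = Θ(n^(log_3 9) · (log n)^(2+1)) = Θ(n^2 · (log n)^3).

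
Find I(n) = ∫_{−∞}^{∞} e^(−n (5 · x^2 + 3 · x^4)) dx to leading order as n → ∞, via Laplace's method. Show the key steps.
I(n) ~ sqrt(π/(5n))

φ(x) = 5 · x^2 + 3 · x^4 has its unique global minimum at x* = 0 (since φ'(x) = 10x + 12x^3 = 0 only at x = 0 for real x with both coefficients positive, and φ → ∞ as |x| → ∞). At x* = 0, φ(0) = 0 and φ''(0) = 10. Laplace's method then gives
  I(n) ~ sqrt(2π / (n · φ''(0))) · e^(−n φ(0)) = sqrt(2π / (10n)) = sqrt(π/(5n)).
The 3 · x^4 term contributes only at subleading order (an O(1/n) relative correction).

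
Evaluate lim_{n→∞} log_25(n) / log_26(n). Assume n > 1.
lim = ln(26) / ln(25) = log_25(26)

Change of base: log_25(n) = ln n / ln 25 and log_26(n) = ln n / ln 26. The ratio is (ln n / ln 25) · (ln 26 / ln n) = ln 26 / ln 25, a constant independent of n. So the limit is ln 26 / ln 25 = log_25(26).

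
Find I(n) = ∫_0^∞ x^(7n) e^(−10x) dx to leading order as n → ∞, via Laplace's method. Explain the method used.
I(n) ~ (sqrt(2π·7n) / 10) · (7n/(10e))^(7n)

Write the integrand as exp(7n ln x − 10x) and set f(x) = 7n ln x − 10x. Then f'(x) = 7n/x − 10 = 0 at x* = 7n/10, and f''(x*) = −7n/x*^2 = −10^2/(7n). Laplace's method (interior maximum) gives
  I(n) ~ e^(f(x*)) · sqrt(2π / |f''(x*)|)
        = exp(7n ln(7n/10) − 7n) · sqrt(2π · 7n / 10^2)
        = (7n/10)^(7n) e^(−7n) · sqrt(2π·7n) / 10
        = (sqrt(2π·7n) / 10) · (7n/(10e))^(7n).
This matches Γ(7n+1)/10^(7n+1) with Stirling applied to Γ.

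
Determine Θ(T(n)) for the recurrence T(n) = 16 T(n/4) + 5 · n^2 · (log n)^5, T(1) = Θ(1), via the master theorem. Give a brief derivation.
T(n) = Θ(n^2 · (log n)^6)

Here log_4 16 = 2 and f(n) = 5 · n^2 · (log n)^5 = Θ(n^(log_4 16) · (log n)^5). This is the extended Case 2 of the master theorem (f matches the critical exponent up to log factors), giving T(n) = Θ(n^(log_4 16) · (log n)^(5+1)) = Θ(n^2 · (log n)^6).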